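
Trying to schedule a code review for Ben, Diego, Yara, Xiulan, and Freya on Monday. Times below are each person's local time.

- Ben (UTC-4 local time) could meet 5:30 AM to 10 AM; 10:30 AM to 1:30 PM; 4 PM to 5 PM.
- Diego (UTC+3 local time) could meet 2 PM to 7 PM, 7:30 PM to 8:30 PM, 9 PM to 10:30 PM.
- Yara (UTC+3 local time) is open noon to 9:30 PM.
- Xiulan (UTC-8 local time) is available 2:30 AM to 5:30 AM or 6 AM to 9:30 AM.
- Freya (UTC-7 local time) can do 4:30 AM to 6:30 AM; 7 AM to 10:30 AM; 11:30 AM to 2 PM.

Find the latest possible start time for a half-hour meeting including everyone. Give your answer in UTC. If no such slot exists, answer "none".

Ben in UTC: 09:30-14:00, 14:30-17:30, 20:00-21:00 (add 4h to convert from UTC-4).
Diego in UTC: 11:00-16:00, 16:30-17:30, 18:00-19:30 (subtract 3h to convert from UTC+3).
Yara in UTC: 09:00-18:30 (subtract 3h to convert from UTC+3).
Xiulan in UTC: 10:30-13:30, 14:00-17:30 (add 8h to convert from UTC-8).
Freya in UTC: 11:30-13:30, 14:00-17:30, 18:30-21:00 (add 7h to convert from UTC-7).
Ben ∩ Diego: 11:00-14:00, 14:30-16:00, 16:30-17:30.
Ben ∩ Diego ∩ Yara: 11:00-14:00, 14:30-16:00, 16:30-17:30.
Ben ∩ Diego ∩ Yara ∩ Xiulan: 11:00-13:30, 14:30-16:00, 16:30-17:30.
Ben ∩ Diego ∩ Yara ∩ Xiulan ∩ Freya: 11:30-13:30, 14:30-16:00, 16:30-17:30.
The last common window of at least 30 minutes is 16:30-17:30; a 30-minute meeting can start as late as 17:00 and still end by 17:30.

17:00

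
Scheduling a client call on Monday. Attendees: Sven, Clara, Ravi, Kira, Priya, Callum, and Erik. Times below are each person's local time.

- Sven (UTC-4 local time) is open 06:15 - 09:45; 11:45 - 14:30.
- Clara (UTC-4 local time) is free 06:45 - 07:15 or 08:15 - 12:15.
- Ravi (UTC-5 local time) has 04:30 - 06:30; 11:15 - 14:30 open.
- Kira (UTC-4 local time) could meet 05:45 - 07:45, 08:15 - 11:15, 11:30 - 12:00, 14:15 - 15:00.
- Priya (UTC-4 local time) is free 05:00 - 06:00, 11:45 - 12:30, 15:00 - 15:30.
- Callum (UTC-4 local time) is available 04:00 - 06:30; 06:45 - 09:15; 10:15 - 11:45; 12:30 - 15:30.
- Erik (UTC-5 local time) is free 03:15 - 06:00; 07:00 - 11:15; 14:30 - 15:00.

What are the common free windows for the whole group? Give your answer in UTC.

none

Sven in UTC: 10:15-13:45, 15:45-18:30 (add 4h to convert from UTC-4).
Clara in UTC: 10:45-11:15, 12:15-16:15 (add 4h to convert from UTC-4).
Ravi in UTC: 09:30-11:30, 16:15-19:30 (add 5h to convert from UTC-5).
Kira in UTC: 09:45-11:45, 12:15-15:15, 15:30-16:00, 18:15-19:00 (add 4h to convert from UTC-4).
Priya in UTC: 09:00-10:00, 15:45-16:30, 19:00-19:30 (add 4h to convert from UTC-4).
Callum in UTC: 08:00-10:30, 10:45-13:15, 14:15-15:45, 16:30-19:30 (add 4h to convert from UTC-4).
Erik in UTC: 08:15-11:00, 12:00-16:15, 19:30-20:00 (add 5h to convert from UTC-5).
Sven ∩ Clara: 10:45-11:15, 12:15-13:45, 15:45-16:15.
Sven ∩ Clara ∩ Ravi: 10:45-11:15.
Sven ∩ Clara ∩ Ravi ∩ Kira: 10:45-11:15.
Sven ∩ Clara ∩ Ravi ∩ Kira ∩ Priya: ∅.
Sven ∩ Clara ∩ Ravi ∩ Kira ∩ Priya ∩ Callum: ∅.
Sven ∩ Clara ∩ Ravi ∩ Kira ∩ Priya ∩ Callum ∩ Erik: ∅.
There is no time when everyone is free.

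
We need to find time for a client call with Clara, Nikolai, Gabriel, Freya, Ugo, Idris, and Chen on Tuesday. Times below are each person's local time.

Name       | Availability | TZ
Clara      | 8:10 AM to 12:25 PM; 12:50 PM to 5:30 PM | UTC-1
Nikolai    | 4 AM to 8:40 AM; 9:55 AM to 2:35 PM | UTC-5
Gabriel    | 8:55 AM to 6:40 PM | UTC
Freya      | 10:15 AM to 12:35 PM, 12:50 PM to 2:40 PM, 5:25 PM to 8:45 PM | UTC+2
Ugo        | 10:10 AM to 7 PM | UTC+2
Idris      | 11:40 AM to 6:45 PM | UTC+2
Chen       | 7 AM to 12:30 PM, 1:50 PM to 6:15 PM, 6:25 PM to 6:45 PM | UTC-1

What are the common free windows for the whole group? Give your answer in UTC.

Clara in UTC: 09:10-13:25, 13:50-18:30 (add 1h to convert from UTC-1).
Nikolai in UTC: 09:00-13:40, 14:55-19:35 (add 5h to convert from UTC-5).
Gabriel in UTC: 08:55-18:40.
Freya in UTC: 08:15-10:35, 10:50-12:40, 15:25-18:45 (subtract 2h to convert from UTC+2).
Ugo in UTC: 08:10-17:00 (subtract 2h to convert from UTC+2).
Idris in UTC: 09:40-16:45 (subtract 2h to convert from UTC+2).
Chen in UTC: 08:00-13:30, 14:50-19:15, 19:25-19:45 (add 1h to convert from UTC-1).
Clara ∩ Nikolai: 09:10-13:25, 14:55-18:30.
Clara ∩ Nikolai ∩ Gabriel: 09:10-13:25, 14:55-18:30.
Clara ∩ Nikolai ∩ Gabriel ∩ Freya: 09:10-10:35, 10:50-12:40, 15:25-18:30.
Clara ∩ Nikolai ∩ Gabriel ∩ Freya ∩ Ugo: 09:10-10:35, 10:50-12:40, 15:25-17:00.
Clara ∩ Nikolai ∩ Gabriel ∩ Freya ∩ Ugo ∩ Idris: 09:40-10:35, 10:50-12:40, 15:25-16:45.
Clara ∩ Nikolai ∩ Gabriel ∩ Freya ∩ Ugo ∩ Idris ∩ Chen: 09:40-10:35, 10:50-12:40, 15:25-16:45.
So the common availability across everyone is 09:40-10:35, 10:50-12:40, 15:25-16:45.

09:40-10:35, 10:50-12:40, 15:25-16:45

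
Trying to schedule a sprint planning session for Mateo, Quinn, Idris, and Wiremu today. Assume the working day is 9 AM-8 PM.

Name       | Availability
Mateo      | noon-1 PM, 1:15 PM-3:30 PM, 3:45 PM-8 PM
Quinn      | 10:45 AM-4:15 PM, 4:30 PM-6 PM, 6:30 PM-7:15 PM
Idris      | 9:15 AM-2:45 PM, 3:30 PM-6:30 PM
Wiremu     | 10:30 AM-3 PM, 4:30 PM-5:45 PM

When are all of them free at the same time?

Mateo ∩ Quinn: 12:00-13:00, 13:15-15:30, 15:45-16:15, 16:30-18:00, 18:30-19:15.
Mateo ∩ Quinn ∩ Idris: 12:00-13:00, 13:15-14:45, 15:45-16:15, 16:30-18:00.
Mateo ∩ Quinn ∩ Idris ∩ Wiremu: 12:00-13:00, 13:15-14:45, 16:30-17:45.
Those are the intersection windows.

12:00-13:00, 13:15-14:45, 16:30-17:45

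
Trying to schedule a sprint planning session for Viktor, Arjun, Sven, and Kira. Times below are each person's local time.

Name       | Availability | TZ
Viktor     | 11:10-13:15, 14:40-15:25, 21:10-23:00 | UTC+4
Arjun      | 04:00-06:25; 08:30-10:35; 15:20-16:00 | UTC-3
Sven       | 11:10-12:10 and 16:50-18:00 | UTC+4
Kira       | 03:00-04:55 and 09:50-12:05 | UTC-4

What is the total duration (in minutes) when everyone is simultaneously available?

Viktor in UTC: 07:10-09:15, 10:40-11:25, 17:10-19:00 (subtract 4h to convert from UTC+4).
Arjun in UTC: 07:00-09:25, 11:30-13:35, 18:20-19:00 (add 3h to convert from UTC-3).
Sven in UTC: 07:10-08:10, 12:50-14:00 (subtract 4h to convert from UTC+4).
Kira in UTC: 07:00-08:55, 13:50-16:05 (add 4h to convert from UTC-4).
Viktor ∩ Arjun: 07:10-09:15, 18:20-19:00.
Viktor ∩ Arjun ∩ Sven: 07:10-08:10.
Viktor ∩ Arjun ∩ Sven ∩ Kira: 07:10-08:10.
That's a single block of 60 minutes.

60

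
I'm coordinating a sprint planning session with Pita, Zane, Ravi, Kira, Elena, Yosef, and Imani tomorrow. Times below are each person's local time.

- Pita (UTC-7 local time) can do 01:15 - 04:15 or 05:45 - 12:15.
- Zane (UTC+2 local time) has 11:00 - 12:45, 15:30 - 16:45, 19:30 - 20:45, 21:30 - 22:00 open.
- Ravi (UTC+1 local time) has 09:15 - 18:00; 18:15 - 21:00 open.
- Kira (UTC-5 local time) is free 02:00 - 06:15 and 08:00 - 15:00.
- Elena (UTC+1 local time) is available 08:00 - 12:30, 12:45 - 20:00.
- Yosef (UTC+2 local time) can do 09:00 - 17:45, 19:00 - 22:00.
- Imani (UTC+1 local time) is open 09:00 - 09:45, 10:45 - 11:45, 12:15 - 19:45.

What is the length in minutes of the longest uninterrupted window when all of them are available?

Pita in UTC: 08:15-11:15, 12:45-19:15 (add 7h to convert from UTC-7).
Zane in UTC: 09:00-10:45, 13:30-14:45, 17:30-18:45, 19:30-20:00 (subtract 2h to convert from UTC+2).
Ravi in UTC: 08:15-17:00, 17:15-20:00 (subtract 1h to convert from UTC+1).
Kira in UTC: 07:00-11:15, 13:00-20:00 (add 5h to convert from UTC-5).
Elena in UTC: 07:00-11:30, 11:45-19:00 (subtract 1h to convert from UTC+1).
Yosef in UTC: 07:00-15:45, 17:00-20:00 (subtract 2h to convert from UTC+2).
Imani in UTC: 08:00-08:45, 09:45-10:45, 11:15-18:45 (subtract 1h to convert from UTC+1).
Pita ∩ Zane: 09:00-10:45, 13:30-14:45, 17:30-18:45.
Pita ∩ Zane ∩ Ravi: 09:00-10:45, 13:30-14:45, 17:30-18:45.
Pita ∩ Zane ∩ Ravi ∩ Kira: 09:00-10:45, 13:30-14:45, 17:30-18:45.
Pita ∩ Zane ∩ Ravi ∩ Kira ∩ Elena: 09:00-10:45, 13:30-14:45, 17:30-18:45.
Pita ∩ Zane ∩ Ravi ∩ Kira ∩ Elena ∩ Yosef: 09:00-10:45, 13:30-14:45, 17:30-18:45.
Pita ∩ Zane ∩ Ravi ∩ Kira ∩ Elena ∩ Yosef ∩ Imani: 09:45-10:45, 13:30-14:45, 17:30-18:45.
The longest is 13:30-14:45 at 75 minutes.

75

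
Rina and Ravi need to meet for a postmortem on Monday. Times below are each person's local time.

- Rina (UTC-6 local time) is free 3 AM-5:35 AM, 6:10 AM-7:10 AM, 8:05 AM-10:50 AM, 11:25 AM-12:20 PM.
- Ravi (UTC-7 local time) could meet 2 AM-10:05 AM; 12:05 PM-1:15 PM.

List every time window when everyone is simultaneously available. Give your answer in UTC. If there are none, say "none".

Rina in UTC: 09:00-11:35, 12:10-13:10, 14:05-16:50, 17:25-18:20 (add 6h to convert from UTC-6).
Ravi in UTC: 09:00-17:05, 19:05-20:15 (add 7h to convert from UTC-7).
Rina ∩ Ravi: 09:00-11:35, 12:10-13:10, 14:05-16:50.

09:00-11:35, 12:10-13:10, 14:05-16:50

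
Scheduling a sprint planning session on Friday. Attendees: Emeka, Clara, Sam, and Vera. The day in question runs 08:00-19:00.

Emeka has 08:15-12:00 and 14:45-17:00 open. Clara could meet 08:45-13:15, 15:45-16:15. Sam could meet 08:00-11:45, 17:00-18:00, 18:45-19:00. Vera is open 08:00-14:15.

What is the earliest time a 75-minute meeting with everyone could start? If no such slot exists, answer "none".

Emeka ∩ Clara: 08:45-12:00, 15:45-16:15.
Emeka ∩ Clara ∩ Sam: 08:45-11:45.
Emeka ∩ Clara ∩ Sam ∩ Vera: 08:45-11:45.
Those are the intersection windows.
The first common window of at least 75 minutes is 08:45-11:45, so the earliest start is 08:45.

08:45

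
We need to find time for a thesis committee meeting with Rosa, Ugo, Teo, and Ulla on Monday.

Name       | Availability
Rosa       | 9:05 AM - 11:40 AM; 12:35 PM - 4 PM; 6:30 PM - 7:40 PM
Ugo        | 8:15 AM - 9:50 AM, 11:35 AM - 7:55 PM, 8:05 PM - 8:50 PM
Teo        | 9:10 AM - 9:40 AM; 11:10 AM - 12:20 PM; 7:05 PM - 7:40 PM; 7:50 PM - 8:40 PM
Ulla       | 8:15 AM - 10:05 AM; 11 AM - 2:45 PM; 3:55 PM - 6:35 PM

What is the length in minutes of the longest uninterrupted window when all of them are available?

Rosa ∩ Ugo: 09:05-09:50, 11:35-11:40, 12:35-16:00, 18:30-19:40.
Rosa ∩ Ugo ∩ Teo: 09:10-09:40, 11:35-11:40, 19:05-19:40.
Rosa ∩ Ugo ∩ Teo ∩ Ulla: 09:10-09:40, 11:35-11:40.
The longest is 09:10-09:40 at 30 minutes.

30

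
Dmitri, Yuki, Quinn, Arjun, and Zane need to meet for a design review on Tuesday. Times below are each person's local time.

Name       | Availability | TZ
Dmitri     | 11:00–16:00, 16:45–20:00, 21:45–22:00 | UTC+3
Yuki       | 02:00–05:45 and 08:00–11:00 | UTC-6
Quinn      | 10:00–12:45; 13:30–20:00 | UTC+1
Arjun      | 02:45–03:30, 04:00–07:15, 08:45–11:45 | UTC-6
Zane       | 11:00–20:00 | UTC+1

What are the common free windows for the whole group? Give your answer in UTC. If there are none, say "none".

Dmitri in UTC: 08:00-13:00, 13:45-17:00, 18:45-19:00 (subtract 3h to convert from UTC+3).
Yuki in UTC: 08:00-11:45, 14:00-17:00 (add 6h to convert from UTC-6).
Quinn in UTC: 09:00-11:45, 12:30-19:00 (subtract 1h to convert from UTC+1).
Arjun in UTC: 08:45-09:30, 10:00-13:15, 14:45-17:45 (add 6h to convert from UTC-6).
Zane in UTC: 10:00-19:00 (subtract 1h to convert from UTC+1).
Dmitri ∩ Yuki: 08:00-11:45, 14:00-17:00.
Dmitri ∩ Yuki ∩ Quinn: 09:00-11:45, 14:00-17:00.
Dmitri ∩ Yuki ∩ Quinn ∩ Arjun: 09:00-09:30, 10:00-11:45, 14:45-17:00.
Dmitri ∩ Yuki ∩ Quinn ∩ Arjun ∩ Zane: 10:00-11:45, 14:45-17:00.

10:00-11:45, 14:45-17:00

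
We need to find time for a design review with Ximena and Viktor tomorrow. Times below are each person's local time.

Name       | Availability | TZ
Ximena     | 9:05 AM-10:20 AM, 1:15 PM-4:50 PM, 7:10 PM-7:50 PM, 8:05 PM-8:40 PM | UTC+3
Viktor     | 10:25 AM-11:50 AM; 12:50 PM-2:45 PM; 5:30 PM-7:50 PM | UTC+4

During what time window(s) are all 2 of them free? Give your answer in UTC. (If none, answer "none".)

06:25-07:20, 10:15-10:45, 13:30-13:50

Ximena in UTC: 06:05-07:20, 10:15-13:50, 16:10-16:50, 17:05-17:40 (subtract 3h to convert from UTC+3).
Viktor in UTC: 06:25-07:50, 08:50-10:45, 13:30-15:50 (subtract 4h to convert from UTC+4).
Ximena ∩ Viktor: 06:25-07:20, 10:15-10:45, 13:30-13:50.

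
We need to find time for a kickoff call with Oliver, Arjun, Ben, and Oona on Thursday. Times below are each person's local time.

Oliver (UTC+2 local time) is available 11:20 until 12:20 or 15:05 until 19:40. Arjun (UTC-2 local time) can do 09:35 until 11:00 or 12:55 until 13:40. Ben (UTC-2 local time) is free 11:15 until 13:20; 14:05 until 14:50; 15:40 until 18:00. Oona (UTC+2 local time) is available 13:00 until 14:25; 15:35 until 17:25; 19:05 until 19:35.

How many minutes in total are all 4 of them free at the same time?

Oliver in UTC: 09:20-10:20, 13:05-17:40 (subtract 2h to convert from UTC+2).
Arjun in UTC: 11:35-13:00, 14:55-15:40 (add 2h to convert from UTC-2).
Ben in UTC: 13:15-15:20, 16:05-16:50, 17:40-20:00 (add 2h to convert from UTC-2).
Oona in UTC: 11:00-12:25, 13:35-15:25, 17:05-17:35 (subtract 2h to convert from UTC+2).
Oliver ∩ Arjun: 14:55-15:40.
Oliver ∩ Arjun ∩ Ben: 14:55-15:20.
Oliver ∩ Arjun ∩ Ben ∩ Oona: 14:55-15:20.
So the common availability across everyone is 14:55-15:20.
That's a single block of 25 minutes.

25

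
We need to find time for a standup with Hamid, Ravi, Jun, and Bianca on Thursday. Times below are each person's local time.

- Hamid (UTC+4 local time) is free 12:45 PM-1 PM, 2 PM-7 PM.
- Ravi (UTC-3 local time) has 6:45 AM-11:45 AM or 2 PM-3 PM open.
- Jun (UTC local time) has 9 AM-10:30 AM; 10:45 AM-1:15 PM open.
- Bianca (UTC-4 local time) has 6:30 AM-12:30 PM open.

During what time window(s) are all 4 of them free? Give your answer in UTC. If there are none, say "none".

10:45-13:15

Hamid in UTC: 08:45-09:00, 10:00-15:00 (subtract 4h to convert from UTC+4).
Ravi in UTC: 09:45-14:45, 17:00-18:00 (add 3h to convert from UTC-3).
Jun in UTC: 09:00-10:30, 10:45-13:15.
Bianca in UTC: 10:30-16:30 (add 4h to convert from UTC-4).
Hamid ∩ Ravi: 10:00-14:45.
Hamid ∩ Ravi ∩ Jun: 10:00-10:30, 10:45-13:15.
Hamid ∩ Ravi ∩ Jun ∩ Bianca: 10:45-13:15.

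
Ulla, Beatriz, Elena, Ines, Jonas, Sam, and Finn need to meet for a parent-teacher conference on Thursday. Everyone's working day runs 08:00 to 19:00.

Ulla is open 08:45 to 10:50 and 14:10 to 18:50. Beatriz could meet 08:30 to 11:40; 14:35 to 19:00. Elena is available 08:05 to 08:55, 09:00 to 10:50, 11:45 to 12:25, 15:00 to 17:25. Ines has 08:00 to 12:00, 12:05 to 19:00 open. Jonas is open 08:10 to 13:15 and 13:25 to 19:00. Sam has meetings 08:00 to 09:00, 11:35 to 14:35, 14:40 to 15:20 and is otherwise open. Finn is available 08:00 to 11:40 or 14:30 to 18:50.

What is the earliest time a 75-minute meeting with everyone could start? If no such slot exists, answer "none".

Ulla free: 08:45-10:50, 14:10-18:50.
Beatriz free: 08:30-11:40, 14:35-19:00.
Elena free: 08:05-08:55, 09:00-10:50, 11:45-12:25, 15:00-17:25.
Ines free: 08:00-12:00, 12:05-19:00.
Jonas free: 08:10-13:15, 13:25-19:00.
Sam free: 09:00-11:35, 14:35-14:40, 15:20-19:00 (invert busy blocks within the working day).
Finn free: 08:00-11:40, 14:30-18:50.
Ulla ∩ Beatriz: 08:45-10:50, 14:35-18:50.
Ulla ∩ Beatriz ∩ Elena: 08:45-08:55, 09:00-10:50, 15:00-17:25.
Ulla ∩ Beatriz ∩ Elena ∩ Ines: 08:45-08:55, 09:00-10:50, 15:00-17:25.
Ulla ∩ Beatriz ∩ Elena ∩ Ines ∩ Jonas: 08:45-08:55, 09:00-10:50, 15:00-17:25.
Ulla ∩ Beatriz ∩ Elena ∩ Ines ∩ Jonas ∩ Sam: 09:00-10:50, 15:20-17:25.
Ulla ∩ Beatriz ∩ Elena ∩ Ines ∩ Jonas ∩ Sam ∩ Finn: 09:00-10:50, 15:20-17:25.
The first common window of at least 75 minutes is 09:00-10:50, so the earliest start is 09:00.

09:00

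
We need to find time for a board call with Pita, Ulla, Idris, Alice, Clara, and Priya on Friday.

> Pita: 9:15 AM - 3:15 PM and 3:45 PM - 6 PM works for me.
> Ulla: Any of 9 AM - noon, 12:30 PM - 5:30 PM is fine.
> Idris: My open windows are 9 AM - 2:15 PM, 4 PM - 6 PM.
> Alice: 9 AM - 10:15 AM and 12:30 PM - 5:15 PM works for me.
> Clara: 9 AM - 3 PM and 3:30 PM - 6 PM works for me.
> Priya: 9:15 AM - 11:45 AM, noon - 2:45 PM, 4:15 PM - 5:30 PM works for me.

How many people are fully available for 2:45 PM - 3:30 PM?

Ulla and Alice can make the full 14:45-15:30 slot — that's 2.

2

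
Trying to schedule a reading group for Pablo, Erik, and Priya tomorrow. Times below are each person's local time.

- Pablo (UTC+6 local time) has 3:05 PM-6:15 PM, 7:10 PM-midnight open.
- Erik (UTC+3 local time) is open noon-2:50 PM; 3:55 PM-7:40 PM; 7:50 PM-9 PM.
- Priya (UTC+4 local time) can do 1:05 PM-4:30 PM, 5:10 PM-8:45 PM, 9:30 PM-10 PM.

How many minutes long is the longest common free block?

210

Pablo in UTC: 09:05-12:15, 13:10-18:00 (subtract 6h to convert from UTC+6).
Erik in UTC: 09:00-11:50, 12:55-16:40, 16:50-18:00 (subtract 3h to convert from UTC+3).
Priya in UTC: 09:05-12:30, 13:10-16:45, 17:30-18:00 (subtract 4h to convert from UTC+4).
Pablo ∩ Erik: 09:05-11:50, 13:10-16:40, 16:50-18:00.
Pablo ∩ Erik ∩ Priya: 09:05-11:50, 13:10-16:40, 17:30-18:00.
The longest is 13:10-16:40 at 210 minutes.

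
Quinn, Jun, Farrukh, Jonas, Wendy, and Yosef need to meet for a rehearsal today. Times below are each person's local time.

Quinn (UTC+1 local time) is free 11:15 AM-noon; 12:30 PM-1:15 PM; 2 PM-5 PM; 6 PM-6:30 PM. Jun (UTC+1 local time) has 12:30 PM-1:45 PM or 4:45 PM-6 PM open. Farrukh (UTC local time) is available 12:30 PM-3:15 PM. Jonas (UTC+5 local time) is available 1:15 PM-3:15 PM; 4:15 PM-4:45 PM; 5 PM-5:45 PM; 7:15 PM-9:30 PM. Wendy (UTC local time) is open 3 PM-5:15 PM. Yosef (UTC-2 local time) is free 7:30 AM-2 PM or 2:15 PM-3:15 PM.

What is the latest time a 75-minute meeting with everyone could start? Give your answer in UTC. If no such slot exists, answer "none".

none

Quinn in UTC: 10:15-11:00, 11:30-12:15, 13:00-16:00, 17:00-17:30 (subtract 1h to convert from UTC+1).
Jun in UTC: 11:30-12:45, 15:45-17:00 (subtract 1h to convert from UTC+1).
Farrukh in UTC: 12:30-15:15.
Jonas in UTC: 08:15-10:15, 11:15-11:45, 12:00-12:45, 14:15-16:30 (subtract 5h to convert from UTC+5).
Wendy in UTC: 15:00-17:15.
Yosef in UTC: 09:30-16:00, 16:15-17:15 (add 2h to convert from UTC-2).
Quinn ∩ Jun: 11:30-12:15, 15:45-16:00.
Quinn ∩ Jun ∩ Farrukh: ∅.
Quinn ∩ Jun ∩ Farrukh ∩ Jonas: ∅.
Quinn ∩ Jun ∩ Farrukh ∩ Jonas ∩ Wendy: ∅.
Quinn ∩ Jun ∩ Farrukh ∩ Jonas ∩ Wendy ∩ Yosef: ∅.
There is no time when everyone is free.
No common window is at least 75 minutes long.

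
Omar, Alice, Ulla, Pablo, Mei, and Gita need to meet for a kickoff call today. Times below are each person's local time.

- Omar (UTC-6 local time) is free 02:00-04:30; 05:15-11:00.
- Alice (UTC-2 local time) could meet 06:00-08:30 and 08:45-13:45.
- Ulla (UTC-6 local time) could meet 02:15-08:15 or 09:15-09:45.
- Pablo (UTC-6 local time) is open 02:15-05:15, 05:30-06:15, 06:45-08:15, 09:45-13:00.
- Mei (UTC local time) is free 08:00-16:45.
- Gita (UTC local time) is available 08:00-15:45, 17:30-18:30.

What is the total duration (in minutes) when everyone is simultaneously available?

270

Omar in UTC: 08:00-10:30, 11:15-17:00 (add 6h to convert from UTC-6).
Alice in UTC: 08:00-10:30, 10:45-15:45 (add 2h to convert from UTC-2).
Ulla in UTC: 08:15-14:15, 15:15-15:45 (add 6h to convert from UTC-6).
Pablo in UTC: 08:15-11:15, 11:30-12:15, 12:45-14:15, 15:45-19:00 (add 6h to convert from UTC-6).
Mei in UTC: 08:00-16:45.
Gita in UTC: 08:00-15:45, 17:30-18:30.
Omar ∩ Alice: 08:00-10:30, 11:15-15:45.
Omar ∩ Alice ∩ Ulla: 08:15-10:30, 11:15-14:15, 15:15-15:45.
Omar ∩ Alice ∩ Ulla ∩ Pablo: 08:15-10:30, 11:30-12:15, 12:45-14:15.
Omar ∩ Alice ∩ Ulla ∩ Pablo ∩ Mei: 08:15-10:30, 11:30-12:15, 12:45-14:15.
Omar ∩ Alice ∩ Ulla ∩ Pablo ∩ Mei ∩ Gita: 08:15-10:30, 11:30-12:15, 12:45-14:15.
So the common availability across everyone is 08:15-10:30, 11:30-12:15, 12:45-14:15.
Summing the common windows: 135 + 45 + 90 = 270 minutes.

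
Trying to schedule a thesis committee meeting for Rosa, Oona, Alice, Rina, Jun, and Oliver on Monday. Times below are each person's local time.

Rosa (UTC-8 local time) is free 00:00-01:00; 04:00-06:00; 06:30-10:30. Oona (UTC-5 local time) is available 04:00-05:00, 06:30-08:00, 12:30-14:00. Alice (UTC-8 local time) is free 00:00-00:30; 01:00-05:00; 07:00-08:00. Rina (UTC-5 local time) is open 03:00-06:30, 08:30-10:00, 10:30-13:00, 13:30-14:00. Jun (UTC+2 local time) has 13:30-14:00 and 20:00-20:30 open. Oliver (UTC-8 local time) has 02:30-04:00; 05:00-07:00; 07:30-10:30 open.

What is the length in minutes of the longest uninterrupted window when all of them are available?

0

Rosa in UTC: 08:00-09:00, 12:00-14:00, 14:30-18:30 (add 8h to convert from UTC-8).
Oona in UTC: 09:00-10:00, 11:30-13:00, 17:30-19:00 (add 5h to convert from UTC-5).
Alice in UTC: 08:00-08:30, 09:00-13:00, 15:00-16:00 (add 8h to convert from UTC-8).
Rina in UTC: 08:00-11:30, 13:30-15:00, 15:30-18:00, 18:30-19:00 (add 5h to convert from UTC-5).
Jun in UTC: 11:30-12:00, 18:00-18:30 (subtract 2h to convert from UTC+2).
Oliver in UTC: 10:30-12:00, 13:00-15:00, 15:30-18:30 (add 8h to convert from UTC-8).
Rosa ∩ Oona: 12:00-13:00, 17:30-18:30.
Rosa ∩ Oona ∩ Alice: 12:00-13:00.
Rosa ∩ Oona ∩ Alice ∩ Rina: ∅.
Rosa ∩ Oona ∩ Alice ∩ Rina ∩ Jun: ∅.
Rosa ∩ Oona ∩ Alice ∩ Rina ∩ Jun ∩ Oliver: ∅.
There is no time when everyone is free.
No common window exists, so the longest block is 0 minutes.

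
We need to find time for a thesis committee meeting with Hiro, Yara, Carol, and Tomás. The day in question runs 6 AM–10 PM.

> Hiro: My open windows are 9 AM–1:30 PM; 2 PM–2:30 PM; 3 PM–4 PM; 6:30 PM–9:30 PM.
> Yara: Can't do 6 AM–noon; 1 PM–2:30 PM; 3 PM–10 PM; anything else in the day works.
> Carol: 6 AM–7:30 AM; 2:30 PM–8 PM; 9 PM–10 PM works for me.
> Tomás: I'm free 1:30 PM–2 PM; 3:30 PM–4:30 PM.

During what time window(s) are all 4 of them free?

none

Hiro free: 09:00-13:30, 14:00-14:30, 15:00-16:00, 18:30-21:30.
Yara free: 12:00-13:00, 14:30-15:00 (invert busy blocks within the working day).
Carol free: 06:00-07:30, 14:30-20:00, 21:00-22:00.
Tomás free: 13:30-14:00, 15:30-16:30.
Hiro ∩ Yara: 12:00-13:00.
Hiro ∩ Yara ∩ Carol: ∅.
Hiro ∩ Yara ∩ Carol ∩ Tomás: ∅.
There is no time when everyone is free.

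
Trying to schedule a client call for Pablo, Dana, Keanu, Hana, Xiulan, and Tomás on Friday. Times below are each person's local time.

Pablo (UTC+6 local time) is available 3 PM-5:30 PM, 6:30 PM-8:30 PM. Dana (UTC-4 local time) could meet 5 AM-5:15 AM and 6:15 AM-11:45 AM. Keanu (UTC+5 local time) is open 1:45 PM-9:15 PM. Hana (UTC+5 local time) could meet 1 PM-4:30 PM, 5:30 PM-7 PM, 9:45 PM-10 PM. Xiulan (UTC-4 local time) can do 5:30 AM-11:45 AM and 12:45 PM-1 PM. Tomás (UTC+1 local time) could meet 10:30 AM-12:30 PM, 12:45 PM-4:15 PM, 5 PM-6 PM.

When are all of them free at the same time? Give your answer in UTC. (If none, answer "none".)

Pablo in UTC: 09:00-11:30, 12:30-14:30 (subtract 6h to convert from UTC+6).
Dana in UTC: 09:00-09:15, 10:15-15:45 (add 4h to convert from UTC-4).
Keanu in UTC: 08:45-16:15 (subtract 5h to convert from UTC+5).
Hana in UTC: 08:00-11:30, 12:30-14:00, 16:45-17:00 (subtract 5h to convert from UTC+5).
Xiulan in UTC: 09:30-15:45, 16:45-17:00 (add 4h to convert from UTC-4).
Tomás in UTC: 09:30-11:30, 11:45-15:15, 16:00-17:00 (subtract 1h to convert from UTC+1).
Pablo ∩ Dana: 09:00-09:15, 10:15-11:30, 12:30-14:30.
Pablo ∩ Dana ∩ Keanu: 09:00-09:15, 10:15-11:30, 12:30-14:30.
Pablo ∩ Dana ∩ Keanu ∩ Hana: 09:00-09:15, 10:15-11:30, 12:30-14:00.
Pablo ∩ Dana ∩ Keanu ∩ Hana ∩ Xiulan: 10:15-11:30, 12:30-14:00.
Pablo ∩ Dana ∩ Keanu ∩ Hana ∩ Xiulan ∩ Tomás: 10:15-11:30, 12:30-14:00.

10:15-11:30, 12:30-14:00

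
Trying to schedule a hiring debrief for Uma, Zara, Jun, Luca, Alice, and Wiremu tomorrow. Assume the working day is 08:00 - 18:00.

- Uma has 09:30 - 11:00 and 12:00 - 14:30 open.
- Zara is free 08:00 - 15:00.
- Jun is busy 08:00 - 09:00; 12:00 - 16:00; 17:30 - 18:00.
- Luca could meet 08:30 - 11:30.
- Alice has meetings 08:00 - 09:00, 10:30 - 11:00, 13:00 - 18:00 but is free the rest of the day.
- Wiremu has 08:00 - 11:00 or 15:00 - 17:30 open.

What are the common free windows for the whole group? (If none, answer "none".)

09:30-10:30

Uma free: 09:30-11:00, 12:00-14:30.
Zara free: 08:00-15:00.
Jun free: 09:00-12:00, 16:00-17:30 (invert busy blocks within the working day).
Luca free: 08:30-11:30.
Alice free: 09:00-10:30, 11:00-13:00 (invert busy blocks within the working day).
Wiremu free: 08:00-11:00, 15:00-17:30.
Uma ∩ Zara: 09:30-11:00, 12:00-14:30.
Uma ∩ Zara ∩ Jun: 09:30-11:00.
Uma ∩ Zara ∩ Jun ∩ Luca: 09:30-11:00.
Uma ∩ Zara ∩ Jun ∩ Luca ∩ Alice: 09:30-10:30.
Uma ∩ Zara ∩ Jun ∩ Luca ∩ Alice ∩ Wiremu: 09:30-10:30.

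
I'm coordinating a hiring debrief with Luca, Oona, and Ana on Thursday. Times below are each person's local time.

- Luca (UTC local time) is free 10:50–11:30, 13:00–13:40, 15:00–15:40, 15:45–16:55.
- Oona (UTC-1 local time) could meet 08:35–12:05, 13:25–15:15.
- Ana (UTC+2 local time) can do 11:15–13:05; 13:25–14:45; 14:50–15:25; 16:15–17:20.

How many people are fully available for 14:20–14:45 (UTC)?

Luca in UTC: 10:50-11:30, 13:00-13:40, 15:00-15:40, 15:45-16:55.
Oona in UTC: 09:35-13:05, 14:25-16:15 (add 1h to convert from UTC-1).
Ana in UTC: 09:15-11:05, 11:25-12:45, 12:50-13:25, 14:15-15:20 (subtract 2h to convert from UTC+2).
Ana can make the full 14:20-14:45 slot — that's 1.

1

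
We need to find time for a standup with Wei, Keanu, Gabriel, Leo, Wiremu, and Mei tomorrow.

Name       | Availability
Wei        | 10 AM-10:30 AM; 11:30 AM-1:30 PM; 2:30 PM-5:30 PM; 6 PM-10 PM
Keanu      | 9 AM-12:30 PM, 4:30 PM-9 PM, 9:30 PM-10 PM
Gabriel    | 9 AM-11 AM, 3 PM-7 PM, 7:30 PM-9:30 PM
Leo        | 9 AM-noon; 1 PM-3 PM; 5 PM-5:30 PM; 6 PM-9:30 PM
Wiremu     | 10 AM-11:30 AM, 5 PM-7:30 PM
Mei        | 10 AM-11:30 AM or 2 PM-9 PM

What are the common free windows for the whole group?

Wei ∩ Keanu: 10:00-10:30, 11:30-12:30, 16:30-17:30, 18:00-21:00, 21:30-22:00.
Wei ∩ Keanu ∩ Gabriel: 10:00-10:30, 16:30-17:30, 18:00-19:00, 19:30-21:00.
Wei ∩ Keanu ∩ Gabriel ∩ Leo: 10:00-10:30, 17:00-17:30, 18:00-19:00, 19:30-21:00.
Wei ∩ Keanu ∩ Gabriel ∩ Leo ∩ Wiremu: 10:00-10:30, 17:00-17:30, 18:00-19:00.
Wei ∩ Keanu ∩ Gabriel ∩ Leo ∩ Wiremu ∩ Mei: 10:00-10:30, 17:00-17:30, 18:00-19:00.

10:00-10:30, 17:00-17:30, 18:00-19:00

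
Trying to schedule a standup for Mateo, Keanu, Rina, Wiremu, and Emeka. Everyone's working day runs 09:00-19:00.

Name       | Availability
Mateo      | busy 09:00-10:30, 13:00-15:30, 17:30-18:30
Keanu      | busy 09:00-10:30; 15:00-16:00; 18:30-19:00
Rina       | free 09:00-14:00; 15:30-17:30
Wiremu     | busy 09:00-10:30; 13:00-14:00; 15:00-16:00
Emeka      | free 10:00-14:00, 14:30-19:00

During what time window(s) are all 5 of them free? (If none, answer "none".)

Mateo free: 10:30-13:00, 15:30-17:30, 18:30-19:00 (invert busy blocks within the working day).
Keanu free: 10:30-15:00, 16:00-18:30 (invert busy blocks within the working day).
Rina free: 09:00-14:00, 15:30-17:30.
Wiremu free: 10:30-13:00, 14:00-15:00, 16:00-19:00 (invert busy blocks within the working day).
Emeka free: 10:00-14:00, 14:30-19:00.
Mateo ∩ Keanu: 10:30-13:00, 16:00-17:30.
Mateo ∩ Keanu ∩ Rina: 10:30-13:00, 16:00-17:30.
Mateo ∩ Keanu ∩ Rina ∩ Wiremu: 10:30-13:00, 16:00-17:30.
Mateo ∩ Keanu ∩ Rina ∩ Wiremu ∩ Emeka: 10:30-13:00, 16:00-17:30.
So the common availability across everyone is 10:30-13:00, 16:00-17:30.

10:30-13:00, 16:00-17:30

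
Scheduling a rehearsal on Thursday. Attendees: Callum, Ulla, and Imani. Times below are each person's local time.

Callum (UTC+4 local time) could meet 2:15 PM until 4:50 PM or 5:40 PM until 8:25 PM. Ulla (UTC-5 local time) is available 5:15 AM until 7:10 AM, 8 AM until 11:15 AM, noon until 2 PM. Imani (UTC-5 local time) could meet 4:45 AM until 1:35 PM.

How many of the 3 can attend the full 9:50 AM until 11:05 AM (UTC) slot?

1

Callum in UTC: 10:15-12:50, 13:40-16:25 (subtract 4h to convert from UTC+4).
Ulla in UTC: 10:15-12:10, 13:00-16:15, 17:00-19:00 (add 5h to convert from UTC-5).
Imani in UTC: 09:45-18:35 (add 5h to convert from UTC-5).
Imani can make the full 09:50-11:05 slot — that's 1.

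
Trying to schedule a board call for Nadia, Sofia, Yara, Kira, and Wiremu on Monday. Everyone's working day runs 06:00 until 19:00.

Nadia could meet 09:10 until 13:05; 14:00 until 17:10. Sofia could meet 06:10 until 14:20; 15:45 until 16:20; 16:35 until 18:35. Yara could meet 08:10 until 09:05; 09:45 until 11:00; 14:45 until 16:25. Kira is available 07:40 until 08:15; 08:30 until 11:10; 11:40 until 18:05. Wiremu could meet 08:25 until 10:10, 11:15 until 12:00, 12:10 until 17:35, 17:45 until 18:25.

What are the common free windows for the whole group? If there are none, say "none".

Nadia ∩ Sofia: 09:10-13:05, 14:00-14:20, 15:45-16:20, 16:35-17:10.
Nadia ∩ Sofia ∩ Yara: 09:45-11:00, 15:45-16:20.
Nadia ∩ Sofia ∩ Yara ∩ Kira: 09:45-11:00, 15:45-16:20.
Nadia ∩ Sofia ∩ Yara ∩ Kira ∩ Wiremu: 09:45-10:10, 15:45-16:20.
So the common availability across everyone is 09:45-10:10, 15:45-16:20.

09:45-10:10, 15:45-16:20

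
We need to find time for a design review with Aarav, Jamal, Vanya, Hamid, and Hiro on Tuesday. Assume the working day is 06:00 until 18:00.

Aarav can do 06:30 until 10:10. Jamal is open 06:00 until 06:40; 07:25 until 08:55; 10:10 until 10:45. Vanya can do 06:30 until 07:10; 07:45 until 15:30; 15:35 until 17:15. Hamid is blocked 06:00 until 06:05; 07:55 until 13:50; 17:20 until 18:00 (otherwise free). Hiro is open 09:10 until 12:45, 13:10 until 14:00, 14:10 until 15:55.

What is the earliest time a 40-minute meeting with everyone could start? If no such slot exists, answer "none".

Aarav free: 06:30-10:10.
Jamal free: 06:00-06:40, 07:25-08:55, 10:10-10:45.
Vanya free: 06:30-07:10, 07:45-15:30, 15:35-17:15.
Hamid free: 06:05-07:55, 13:50-17:20 (invert busy blocks within the working day).
Hiro free: 09:10-12:45, 13:10-14:00, 14:10-15:55.
Aarav ∩ Jamal: 06:30-06:40, 07:25-08:55.
Aarav ∩ Jamal ∩ Vanya: 06:30-06:40, 07:45-08:55.
Aarav ∩ Jamal ∩ Vanya ∩ Hamid: 06:30-06:40, 07:45-07:55.
Aarav ∩ Jamal ∩ Vanya ∩ Hamid ∩ Hiro: ∅.
There is no time when everyone is free.
No common window is at least 40 minutes long.

none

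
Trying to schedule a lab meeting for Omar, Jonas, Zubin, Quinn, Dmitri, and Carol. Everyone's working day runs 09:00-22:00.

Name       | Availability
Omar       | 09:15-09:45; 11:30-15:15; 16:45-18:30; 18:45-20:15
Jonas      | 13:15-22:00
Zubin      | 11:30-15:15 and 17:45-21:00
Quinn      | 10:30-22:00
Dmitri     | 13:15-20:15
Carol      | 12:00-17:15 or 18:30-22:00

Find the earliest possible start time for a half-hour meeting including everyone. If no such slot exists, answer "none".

13:15

Omar ∩ Jonas: 13:15-15:15, 16:45-18:30, 18:45-20:15.
Omar ∩ Jonas ∩ Zubin: 13:15-15:15, 17:45-18:30, 18:45-20:15.
Omar ∩ Jonas ∩ Zubin ∩ Quinn: 13:15-15:15, 17:45-18:30, 18:45-20:15.
Omar ∩ Jonas ∩ Zubin ∩ Quinn ∩ Dmitri: 13:15-15:15, 17:45-18:30, 18:45-20:15.
Omar ∩ Jonas ∩ Zubin ∩ Quinn ∩ Dmitri ∩ Carol: 13:15-15:15, 18:45-20:15.
The first common window of at least 30 minutes is 13:15-15:15, so the earliest start is 13:15.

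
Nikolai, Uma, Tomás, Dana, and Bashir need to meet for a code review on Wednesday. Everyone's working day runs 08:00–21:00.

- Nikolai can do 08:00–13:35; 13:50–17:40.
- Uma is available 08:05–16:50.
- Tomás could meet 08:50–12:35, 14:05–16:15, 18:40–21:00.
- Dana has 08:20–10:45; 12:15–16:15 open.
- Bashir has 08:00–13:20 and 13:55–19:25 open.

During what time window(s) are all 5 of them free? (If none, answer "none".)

08:50-10:45, 12:15-12:35, 14:05-16:15

Nikolai ∩ Uma: 08:05-13:35, 13:50-16:50.
Nikolai ∩ Uma ∩ Tomás: 08:50-12:35, 14:05-16:15.
Nikolai ∩ Uma ∩ Tomás ∩ Dana: 08:50-10:45, 12:15-12:35, 14:05-16:15.
Nikolai ∩ Uma ∩ Tomás ∩ Dana ∩ Bashir: 08:50-10:45, 12:15-12:35, 14:05-16:15.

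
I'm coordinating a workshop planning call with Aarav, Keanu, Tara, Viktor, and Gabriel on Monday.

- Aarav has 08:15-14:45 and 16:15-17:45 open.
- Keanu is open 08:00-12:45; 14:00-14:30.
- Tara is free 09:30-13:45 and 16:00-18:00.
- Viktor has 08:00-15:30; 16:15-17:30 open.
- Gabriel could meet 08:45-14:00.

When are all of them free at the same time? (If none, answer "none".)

09:30-12:45

Aarav ∩ Keanu: 08:15-12:45, 14:00-14:30.
Aarav ∩ Keanu ∩ Tara: 09:30-12:45.
Aarav ∩ Keanu ∩ Tara ∩ Viktor: 09:30-12:45.
Aarav ∩ Keanu ∩ Tara ∩ Viktor ∩ Gabriel: 09:30-12:45.
So the common availability across everyone is 09:30-12:45.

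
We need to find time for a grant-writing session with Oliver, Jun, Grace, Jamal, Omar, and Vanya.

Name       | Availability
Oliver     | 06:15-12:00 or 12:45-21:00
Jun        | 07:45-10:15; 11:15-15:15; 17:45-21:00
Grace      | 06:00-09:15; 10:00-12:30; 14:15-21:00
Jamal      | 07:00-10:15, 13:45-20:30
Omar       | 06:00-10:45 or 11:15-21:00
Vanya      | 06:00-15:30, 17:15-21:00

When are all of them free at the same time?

Oliver ∩ Jun: 07:45-10:15, 11:15-12:00, 12:45-15:15, 17:45-21:00.
Oliver ∩ Jun ∩ Grace: 07:45-09:15, 10:00-10:15, 11:15-12:00, 14:15-15:15, 17:45-21:00.
Oliver ∩ Jun ∩ Grace ∩ Jamal: 07:45-09:15, 10:00-10:15, 14:15-15:15, 17:45-20:30.
Oliver ∩ Jun ∩ Grace ∩ Jamal ∩ Omar: 07:45-09:15, 10:00-10:15, 14:15-15:15, 17:45-20:30.
Oliver ∩ Jun ∩ Grace ∩ Jamal ∩ Omar ∩ Vanya: 07:45-09:15, 10:00-10:15, 14:15-15:15, 17:45-20:30.

07:45-09:15, 10:00-10:15, 14:15-15:15, 17:45-20:30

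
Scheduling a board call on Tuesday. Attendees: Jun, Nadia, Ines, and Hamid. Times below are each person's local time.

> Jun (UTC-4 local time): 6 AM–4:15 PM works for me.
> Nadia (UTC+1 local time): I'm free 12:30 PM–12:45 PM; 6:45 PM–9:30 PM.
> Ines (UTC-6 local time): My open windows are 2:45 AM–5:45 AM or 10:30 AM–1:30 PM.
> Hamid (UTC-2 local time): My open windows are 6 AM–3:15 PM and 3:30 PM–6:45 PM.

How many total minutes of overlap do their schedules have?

120

Jun in UTC: 10:00-20:15 (add 4h to convert from UTC-4).
Nadia in UTC: 11:30-11:45, 17:45-20:30 (subtract 1h to convert from UTC+1).
Ines in UTC: 08:45-11:45, 16:30-19:30 (add 6h to convert from UTC-6).
Hamid in UTC: 08:00-17:15, 17:30-20:45 (add 2h to convert from UTC-2).
Jun ∩ Nadia: 11:30-11:45, 17:45-20:15.
Jun ∩ Nadia ∩ Ines: 11:30-11:45, 17:45-19:30.
Jun ∩ Nadia ∩ Ines ∩ Hamid: 11:30-11:45, 17:45-19:30.
So the common availability across everyone is 11:30-11:45, 17:45-19:30.
Summing the common windows: 15 + 105 = 120 minutes.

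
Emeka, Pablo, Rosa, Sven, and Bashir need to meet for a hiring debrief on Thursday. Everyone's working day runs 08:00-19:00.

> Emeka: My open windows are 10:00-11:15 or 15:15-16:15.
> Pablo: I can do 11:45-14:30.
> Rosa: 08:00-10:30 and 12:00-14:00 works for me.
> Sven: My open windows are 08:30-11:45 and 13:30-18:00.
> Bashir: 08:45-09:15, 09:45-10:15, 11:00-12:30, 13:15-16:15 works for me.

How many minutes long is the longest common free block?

Emeka ∩ Pablo: ∅.
Emeka ∩ Pablo ∩ Rosa: ∅.
Emeka ∩ Pablo ∩ Rosa ∩ Sven: ∅.
Emeka ∩ Pablo ∩ Rosa ∩ Sven ∩ Bashir: ∅.
There is no time when everyone is free.
No common window exists, so the longest block is 0 minutes.

0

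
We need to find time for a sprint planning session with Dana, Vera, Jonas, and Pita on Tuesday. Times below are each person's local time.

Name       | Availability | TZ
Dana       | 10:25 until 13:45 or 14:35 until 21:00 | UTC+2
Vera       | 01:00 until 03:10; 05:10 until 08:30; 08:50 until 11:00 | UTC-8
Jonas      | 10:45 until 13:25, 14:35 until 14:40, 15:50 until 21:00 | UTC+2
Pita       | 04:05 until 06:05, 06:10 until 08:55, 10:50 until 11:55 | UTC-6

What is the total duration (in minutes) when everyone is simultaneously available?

195

Dana in UTC: 08:25-11:45, 12:35-19:00 (subtract 2h to convert from UTC+2).
Vera in UTC: 09:00-11:10, 13:10-16:30, 16:50-19:00 (add 8h to convert from UTC-8).
Jonas in UTC: 08:45-11:25, 12:35-12:40, 13:50-19:00 (subtract 2h to convert from UTC+2).
Pita in UTC: 10:05-12:05, 12:10-14:55, 16:50-17:55 (add 6h to convert from UTC-6).
Dana ∩ Vera: 09:00-11:10, 13:10-16:30, 16:50-19:00.
Dana ∩ Vera ∩ Jonas: 09:00-11:10, 13:50-16:30, 16:50-19:00.
Dana ∩ Vera ∩ Jonas ∩ Pita: 10:05-11:10, 13:50-14:55, 16:50-17:55.
So the common availability across everyone is 10:05-11:10, 13:50-14:55, 16:50-17:55.
Summing the common windows: 65 + 65 + 65 = 195 minutes.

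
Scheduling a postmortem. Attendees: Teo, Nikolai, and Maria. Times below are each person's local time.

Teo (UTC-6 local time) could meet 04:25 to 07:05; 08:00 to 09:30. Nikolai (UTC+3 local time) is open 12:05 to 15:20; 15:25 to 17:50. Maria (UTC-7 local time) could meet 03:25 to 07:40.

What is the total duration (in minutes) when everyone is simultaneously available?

195

Teo in UTC: 10:25-13:05, 14:00-15:30 (add 6h to convert from UTC-6).
Nikolai in UTC: 09:05-12:20, 12:25-14:50 (subtract 3h to convert from UTC+3).
Maria in UTC: 10:25-14:40 (add 7h to convert from UTC-7).
Teo ∩ Nikolai: 10:25-12:20, 12:25-13:05, 14:00-14:50.
Teo ∩ Nikolai ∩ Maria: 10:25-12:20, 12:25-13:05, 14:00-14:40.
So the common availability across everyone is 10:25-12:20, 12:25-13:05, 14:00-14:40.
Summing the common windows: 115 + 40 + 40 = 195 minutes.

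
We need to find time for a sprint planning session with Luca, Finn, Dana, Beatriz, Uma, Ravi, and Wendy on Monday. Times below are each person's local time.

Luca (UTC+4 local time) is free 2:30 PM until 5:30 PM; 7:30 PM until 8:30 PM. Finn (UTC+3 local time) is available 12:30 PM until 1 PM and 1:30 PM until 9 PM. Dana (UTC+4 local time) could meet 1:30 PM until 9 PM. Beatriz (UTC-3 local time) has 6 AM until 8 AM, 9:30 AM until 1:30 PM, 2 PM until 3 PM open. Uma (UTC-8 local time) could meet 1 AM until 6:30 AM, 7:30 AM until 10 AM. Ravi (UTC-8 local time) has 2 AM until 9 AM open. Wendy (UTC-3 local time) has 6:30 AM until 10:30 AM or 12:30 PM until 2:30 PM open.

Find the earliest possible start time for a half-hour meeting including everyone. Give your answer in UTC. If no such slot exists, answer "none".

Luca in UTC: 10:30-13:30, 15:30-16:30 (subtract 4h to convert from UTC+4).
Finn in UTC: 09:30-10:00, 10:30-18:00 (subtract 3h to convert from UTC+3).
Dana in UTC: 09:30-17:00 (subtract 4h to convert from UTC+4).
Beatriz in UTC: 09:00-11:00, 12:30-16:30, 17:00-18:00 (add 3h to convert from UTC-3).
Uma in UTC: 09:00-14:30, 15:30-18:00 (add 8h to convert from UTC-8).
Ravi in UTC: 10:00-17:00 (add 8h to convert from UTC-8).
Wendy in UTC: 09:30-13:30, 15:30-17:30 (add 3h to convert from UTC-3).
Luca ∩ Finn: 10:30-13:30, 15:30-16:30.
Luca ∩ Finn ∩ Dana: 10:30-13:30, 15:30-16:30.
Luca ∩ Finn ∩ Dana ∩ Beatriz: 10:30-11:00, 12:30-13:30, 15:30-16:30.
Luca ∩ Finn ∩ Dana ∩ Beatriz ∩ Uma: 10:30-11:00, 12:30-13:30, 15:30-16:30.
Luca ∩ Finn ∩ Dana ∩ Beatriz ∩ Uma ∩ Ravi: 10:30-11:00, 12:30-13:30, 15:30-16:30.
Luca ∩ Finn ∩ Dana ∩ Beatriz ∩ Uma ∩ Ravi ∩ Wendy: 10:30-11:00, 12:30-13:30, 15:30-16:30.
Those are the intersection windows.
The first common window of at least 30 minutes is 10:30-11:00, so the earliest start is 10:30.

10:30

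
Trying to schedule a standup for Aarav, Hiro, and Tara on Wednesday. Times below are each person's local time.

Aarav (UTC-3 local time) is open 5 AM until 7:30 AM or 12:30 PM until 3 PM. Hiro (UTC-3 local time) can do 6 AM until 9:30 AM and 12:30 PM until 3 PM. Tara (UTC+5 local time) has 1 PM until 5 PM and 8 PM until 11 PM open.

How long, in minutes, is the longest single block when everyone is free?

Aarav in UTC: 08:00-10:30, 15:30-18:00 (add 3h to convert from UTC-3).
Hiro in UTC: 09:00-12:30, 15:30-18:00 (add 3h to convert from UTC-3).
Tara in UTC: 08:00-12:00, 15:00-18:00 (subtract 5h to convert from UTC+5).
Aarav ∩ Hiro: 09:00-10:30, 15:30-18:00.
Aarav ∩ Hiro ∩ Tara: 09:00-10:30, 15:30-18:00.
The longest is 15:30-18:00 at 150 minutes.

150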